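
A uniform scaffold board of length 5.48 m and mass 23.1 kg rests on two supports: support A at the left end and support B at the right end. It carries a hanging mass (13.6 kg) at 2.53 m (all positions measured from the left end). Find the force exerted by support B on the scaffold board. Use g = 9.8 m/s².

R_B ≈ 175 N

Choose support A as the axis so its reaction then has zero moment arm.
Beam weight: 23.1 × 9.8 = 226.4 N down at 2.74 m → arm 2.74 m, τ = 226.4 × 2.74 = 620.3 N·m clockwise.
Hanging mass: 13.6 × 9.8 = 133.3 N down at 2.53 m → arm 2.53 m, τ = 133.3 × 2.53 = 337.2 N·m clockwise.
Net load moment about support A = 957.5 N·m clockwise.
Reaction R at support B is upward at 5.48 m, arm 5.48 m → moment R × 5.48 counterclockwise.
Setting net torque to zero: R × 5.48 = 957.5 → R = 175 N.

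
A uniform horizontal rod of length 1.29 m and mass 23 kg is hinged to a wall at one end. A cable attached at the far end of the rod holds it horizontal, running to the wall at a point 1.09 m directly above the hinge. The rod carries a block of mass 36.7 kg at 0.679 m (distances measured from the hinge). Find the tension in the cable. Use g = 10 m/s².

Choose the hinge as the axis so the unknown hinge reaction has zero arm there.
Beam weight: 23 × 10 = 230 N down at 0.645 m → arm 0.645 m, τ = 230 × 0.645 = 148.3 N·m clockwise.
Block: 36.7 × 10 = 367 N down at 0.679 m → arm 0.679 m, τ = 367 × 0.679 = 249.2 N·m clockwise.
Total clockwise load moment = 397.5 N·m.
The cable tension T acts at 1.29 m; only its component perpendicular to the rod, T sinθ, produces torque. sinθ = h/√(h²+d²) = 1.09/√(1.09²+1.29²) = 0.6454.
Balancing moments: T × 1.29 × 0.6454 = 397.5, giving T = 397.5 / 0.8326 = 477 N.

T ≈ 477 N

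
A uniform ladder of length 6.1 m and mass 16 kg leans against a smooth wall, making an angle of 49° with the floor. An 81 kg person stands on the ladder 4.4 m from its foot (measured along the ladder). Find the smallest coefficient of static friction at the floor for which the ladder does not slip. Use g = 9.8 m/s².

Taking torques about the foot of the ladder:
Ladder weight 16×9.8 = 156.8 N acts at 3.05 m along the ladder; its horizontal arm is 3.05·cos49° = 2.001 m → τ = 313.8 N·m clockwise.
Person: 81×9.8 = 793.8 N at 4.4 m → arm 2.887 m → τ = 2292 N·m clockwise.
Wall normal N acts horizontally at the top; its moment arm is the height L sinθ = 6.1·sin49° = 4.604 m, counterclockwise.
Setting net torque to zero: N × 4.604 = 2606 → N = 566 N.
ΣFx = 0 ⇒ f = N_wall = 566 N. ΣFy = 0 ⇒ N_floor = 950.6 N.
μ_min = f / N_floor = 566 / 950.6 = 0.595.

μ_min ≈ 0.595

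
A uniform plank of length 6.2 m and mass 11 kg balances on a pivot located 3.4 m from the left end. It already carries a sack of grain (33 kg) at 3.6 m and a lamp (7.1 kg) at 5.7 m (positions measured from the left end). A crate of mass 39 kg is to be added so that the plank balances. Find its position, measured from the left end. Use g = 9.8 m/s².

x ≈ 2.9 m from the left end

Sum moments about the pivot (at 3.4 m from the left end) (the support reaction has zero arm there).
Beam weight: 11 × 9.8 = 107.8 N down at 3.1 m → arm 0.3 m, τ = 107.8 × 0.3 = 32.34 N·m counterclockwise.
Sack of grain: 33 × 9.8 = 323.4 N down at 3.6 m → arm 0.2 m, τ = 323.4 × 0.2 = 64.68 N·m clockwise.
Lamp: 7.1 × 9.8 = 69.58 N down at 5.7 m → arm 2.3 m, τ = 69.58 × 2.3 = 160 N·m clockwise.
Net moment of existing loads = 192.3 N·m clockwise.
The crate weighs 39 × 9.8 = 382.2 N and must supply an equal counterclockwise moment, so its lever arm about the pivot is 192.3 / 382.2 = 0.503 m.
That puts it at 3.4 − 0.503 = 2.9 m from the left end.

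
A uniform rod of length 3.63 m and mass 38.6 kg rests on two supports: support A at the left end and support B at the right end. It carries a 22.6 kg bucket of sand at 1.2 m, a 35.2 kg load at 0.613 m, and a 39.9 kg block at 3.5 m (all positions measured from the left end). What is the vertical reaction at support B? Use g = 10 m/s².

R_B ≈ 712 N

Taking torques about support A:
Beam weight: 38.6 × 10 = 386 N down at 1.815 m → arm 1.815 m, τ = 386 × 1.815 = 700.6 N·m clockwise.
Bucket of sand: 22.6 × 10 = 226 N down at 1.2 m → arm 1.2 m, τ = 226 × 1.2 = 271.2 N·m clockwise.
Load: 35.2 × 10 = 352 N down at 0.613 m → arm 0.613 m, τ = 352 × 0.613 = 215.8 N·m clockwise.
Block: 39.9 × 10 = 399 N down at 3.5 m → arm 3.5 m, τ = 399 × 3.5 = 1396 N·m clockwise.
Net load moment about support A = 2584 N·m clockwise.
Reaction R at support B is upward at 3.63 m, arm 3.63 m → moment R × 3.63 counterclockwise.
Balancing moments: R × 3.63 = 2584, giving R = 712 N.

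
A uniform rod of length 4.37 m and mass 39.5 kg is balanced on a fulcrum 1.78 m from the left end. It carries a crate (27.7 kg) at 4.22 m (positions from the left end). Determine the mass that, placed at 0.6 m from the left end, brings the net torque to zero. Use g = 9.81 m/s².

m ≈ 70.8 kg

About the fulcrum (at 1.78 m from the left end):
Beam weight: 39.5 × 9.81 = 387.5 N down at 2.185 m → arm 0.405 m, τ = 387.5 × 0.405 = 156.9 N·m clockwise.
Crate: 27.7 × 9.81 = 271.7 N down at 4.22 m → arm 2.44 m, τ = 271.7 × 2.44 = 662.9 N·m clockwise.
Net moment of known loads = 819.8 N·m clockwise.
An unknown mass m at 0.6 m has arm 1.18 m; its moment is m·g·1.18 counterclockwise.
Setting net torque to zero: m × 9.81 × 1.18 = 819.8 → m = 819.8 / (9.81 × 1.18) = 70.8 kg.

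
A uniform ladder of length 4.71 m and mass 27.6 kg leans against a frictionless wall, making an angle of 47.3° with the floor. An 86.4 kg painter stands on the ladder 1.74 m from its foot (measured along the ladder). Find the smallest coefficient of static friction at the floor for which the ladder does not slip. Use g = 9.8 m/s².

μ_min ≈ 0.37

Choose the foot of the ladder as the axis so the floor normal and friction both act there and drop out.
Ladder weight 27.6×9.8 = 270.5 N acts at 2.355 m along the ladder; its horizontal arm is 2.355·cos47.3° = 1.597 m → τ = 432 N·m clockwise.
Painter: 86.4×9.8 = 846.7 N at 1.74 m → arm 1.18 m → τ = 999.1 N·m clockwise.
Wall normal N acts horizontally at the top; its moment arm is the height L sinθ = 4.71·sin47.3° = 3.461 m, counterclockwise.
Setting net torque to zero: N × 3.461 = 1431 → N = 413.5 N.
ΣFx = 0 ⇒ f = N_wall = 413.5 N. ΣFy = 0 ⇒ N_floor = 1117 N.
μ_min = f / N_floor = 413.5 / 1117 = 0.37.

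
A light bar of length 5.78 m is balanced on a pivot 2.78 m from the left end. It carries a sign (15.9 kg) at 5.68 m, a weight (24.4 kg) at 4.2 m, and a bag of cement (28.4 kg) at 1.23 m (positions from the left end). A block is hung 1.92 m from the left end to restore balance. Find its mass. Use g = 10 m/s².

m ≈ 42.7 kg

Take moments about the pivot (at 2.78 m from the left end).
Sign: 15.9 × 10 = 159 N down at 5.68 m → arm 2.9 m, τ = 159 × 2.9 = 461.1 N·m clockwise.
Weight: 24.4 × 10 = 244 N down at 4.2 m → arm 1.42 m, τ = 244 × 1.42 = 346.5 N·m clockwise.
Bag of cement: 28.4 × 10 = 284 N down at 1.23 m → arm 1.55 m, τ = 284 × 1.55 = 440.2 N·m counterclockwise.
Net moment of known loads = 367.4 N·m clockwise.
An unknown mass m at 1.92 m has arm 0.86 m; its moment is m·g·0.86 counterclockwise.
Balancing moments: m × 10 × 0.86 = 367.4, giving m = 367.4 / (10 × 0.86) = 42.7 kg.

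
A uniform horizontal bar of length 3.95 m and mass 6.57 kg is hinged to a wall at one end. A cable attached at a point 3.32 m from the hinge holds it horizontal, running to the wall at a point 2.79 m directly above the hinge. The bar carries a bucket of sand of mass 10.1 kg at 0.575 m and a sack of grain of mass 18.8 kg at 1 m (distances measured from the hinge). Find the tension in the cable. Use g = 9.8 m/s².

T ≈ 172 N

Take moments about the hinge.
Beam weight: 6.57 × 9.8 = 64.39 N down at 1.975 m → arm 1.975 m, τ = 64.39 × 1.975 = 127.2 N·m clockwise.
Bucket of sand: 10.1 × 9.8 = 98.98 N down at 0.575 m → arm 0.575 m, τ = 98.98 × 0.575 = 56.91 N·m clockwise.
Sack of grain: 18.8 × 9.8 = 184.2 N down at 1 m → arm 1 m, τ = 184.2 × 1 = 184.2 N·m clockwise.
Total clockwise load moment = 368.3 N·m.
The cable tension T acts at 3.32 m; only its component perpendicular to the bar, T sinθ, produces torque. sinθ = h/√(h²+d²) = 2.79/√(2.79²+3.32²) = 0.6434.
Balancing moments: T × 3.32 × 0.6434 = 368.3, giving T = 368.3 / 2.136 = 172 N.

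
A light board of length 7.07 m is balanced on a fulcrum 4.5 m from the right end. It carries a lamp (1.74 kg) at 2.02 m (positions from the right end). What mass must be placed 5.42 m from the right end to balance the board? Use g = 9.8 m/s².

Sum moments about the fulcrum (at 4.5 m from the right end) (the support reaction has zero arm there).
Lamp: 1.74 × 9.8 = 17.05 N down at 2.02 m → arm 2.48 m, τ = 17.05 × 2.48 = 42.28 N·m clockwise.
Net moment of known loads = 42.28 N·m clockwise.
An unknown mass m at 5.42 m has arm 0.92 m; its moment is m·g·0.92 counterclockwise.
Balancing moments: m × 9.8 × 0.92 = 42.28, giving m = 42.28 / (9.8 × 0.92) = 4.69 kg.

m ≈ 4.69 kg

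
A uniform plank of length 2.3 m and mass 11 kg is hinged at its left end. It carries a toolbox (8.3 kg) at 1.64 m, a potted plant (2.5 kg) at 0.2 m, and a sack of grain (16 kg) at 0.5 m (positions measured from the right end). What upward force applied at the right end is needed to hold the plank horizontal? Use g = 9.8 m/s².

About the left end:
Beam weight: 11 × 9.8 = 107.8 N down at 1.15 m → arm 1.15 m, τ = 107.8 × 1.15 = 124 N·m clockwise.
Toolbox: 8.3 × 9.8 = 81.34 N down at 1.64 m → arm 0.66 m, τ = 81.34 × 0.66 = 53.68 N·m clockwise.
Potted plant: 2.5 × 9.8 = 24.5 N down at 0.2 m → arm 2.1 m, τ = 24.5 × 2.1 = 51.45 N·m clockwise.
Sack of grain: 16 × 9.8 = 156.8 N down at 0.5 m → arm 1.8 m, τ = 156.8 × 1.8 = 282.2 N·m clockwise.
Net moment of the loads = 511.3 N·m clockwise.
The upward force F acts at the right end, arm 2.3 m, giving F × 2.3 counterclockwise.
Balancing moments: F × 2.3 = 511.3, giving F = 511.3 / 2.3 = 222 N.

F ≈ 222 N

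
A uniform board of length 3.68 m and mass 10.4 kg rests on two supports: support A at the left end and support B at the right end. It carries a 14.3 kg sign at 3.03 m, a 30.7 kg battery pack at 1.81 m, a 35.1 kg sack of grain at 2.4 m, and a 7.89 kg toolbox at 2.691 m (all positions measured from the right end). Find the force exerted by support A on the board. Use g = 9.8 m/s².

R_A ≈ 595 N

Choose support B as the axis so its reaction then has zero moment arm.
Beam weight: 10.4 × 9.8 = 101.9 N down at 1.84 m → arm 1.84 m, τ = 101.9 × 1.84 = 187.5 N·m counterclockwise.
Sign: 14.3 × 9.8 = 140.1 N down at 3.03 m → arm 3.03 m, τ = 140.1 × 3.03 = 424.5 N·m counterclockwise.
Battery pack: 30.7 × 9.8 = 300.9 N down at 1.81 m → arm 1.81 m, τ = 300.9 × 1.81 = 544.6 N·m counterclockwise.
Sack of grain: 35.1 × 9.8 = 344 N down at 2.4 m → arm 2.4 m, τ = 344 × 2.4 = 825.6 N·m counterclockwise.
Toolbox: 7.89 × 9.8 = 77.32 N down at 2.691 m → arm 2.691 m, τ = 77.32 × 2.691 = 208.1 N·m counterclockwise.
Net load moment about support B = 2190 N·m counterclockwise.
Reaction R at support A is upward at 3.68 m, arm 3.68 m → moment R × 3.68 clockwise.
Setting net torque to zero: R × 3.68 = 2190 → R = 595 N.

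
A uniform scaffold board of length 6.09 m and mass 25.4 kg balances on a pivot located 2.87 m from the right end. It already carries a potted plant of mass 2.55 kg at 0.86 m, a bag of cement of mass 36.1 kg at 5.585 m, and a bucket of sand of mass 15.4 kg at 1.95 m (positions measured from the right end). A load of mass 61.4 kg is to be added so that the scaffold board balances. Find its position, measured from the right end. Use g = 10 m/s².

x ≈ 1.52 m from the right end

About the pivot (at 2.87 m from the right end):
Beam weight: 25.4 × 10 = 254 N down at 3.045 m → arm 0.175 m, τ = 254 × 0.175 = 44.45 N·m counterclockwise.
Potted plant: 2.55 × 10 = 25.5 N down at 0.86 m → arm 2.01 m, τ = 25.5 × 2.01 = 51.25 N·m clockwise.
Bag of cement: 36.1 × 10 = 361 N down at 5.585 m → arm 2.715 m, τ = 361 × 2.715 = 980.1 N·m counterclockwise.
Bucket of sand: 15.4 × 10 = 154 N down at 1.95 m → arm 0.92 m, τ = 154 × 0.92 = 141.7 N·m clockwise.
Net moment of existing loads = 831.6 N·m counterclockwise.
The load weighs 61.4 × 10 = 614 N and must supply an equal clockwise moment, so its lever arm about the pivot is 831.6 / 614 = 1.35 m.
That puts it at 2.87 − 1.35 = 1.52 m from the right end.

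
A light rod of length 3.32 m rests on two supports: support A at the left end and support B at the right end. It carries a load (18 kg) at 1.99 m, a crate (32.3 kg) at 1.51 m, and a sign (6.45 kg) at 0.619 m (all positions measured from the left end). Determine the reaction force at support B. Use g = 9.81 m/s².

Take moments about support A.
Load: 18 × 9.81 = 176.6 N down at 1.99 m → arm 1.99 m, τ = 176.6 × 1.99 = 351.4 N·m clockwise.
Crate: 32.3 × 9.81 = 316.9 N down at 1.51 m → arm 1.51 m, τ = 316.9 × 1.51 = 478.5 N·m clockwise.
Sign: 6.45 × 9.81 = 63.27 N down at 0.619 m → arm 0.619 m, τ = 63.27 × 0.619 = 39.16 N·m clockwise.
Net load moment about support A = 869.1 N·m clockwise.
Reaction R at support B is upward at 3.32 m, arm 3.32 m → moment R × 3.32 counterclockwise.
For rotational equilibrium, R × 3.32 = 869.1, so R = 262 N.

R_B ≈ 262 N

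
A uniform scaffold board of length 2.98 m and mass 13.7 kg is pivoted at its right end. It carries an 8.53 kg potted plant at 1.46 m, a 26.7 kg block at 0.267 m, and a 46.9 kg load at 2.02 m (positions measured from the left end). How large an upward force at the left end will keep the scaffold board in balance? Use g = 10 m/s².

Take moments about the right end.
Beam weight: 13.7 × 10 = 137 N down at 1.49 m → arm 1.49 m, τ = 137 × 1.49 = 204.1 N·m counterclockwise.
Potted plant: 8.53 × 10 = 85.3 N down at 1.46 m → arm 1.52 m, τ = 85.3 × 1.52 = 129.7 N·m counterclockwise.
Block: 26.7 × 10 = 267 N down at 0.267 m → arm 2.713 m, τ = 267 × 2.713 = 724.4 N·m counterclockwise.
Load: 46.9 × 10 = 469 N down at 2.02 m → arm 0.96 m, τ = 469 × 0.96 = 450.2 N·m counterclockwise.
Net moment of the loads = 1508 N·m counterclockwise.
The upward force F acts at the left end, arm 2.98 m, giving F × 2.98 clockwise.
Setting net torque to zero: F × 2.98 = 1508 → F = 1508 / 2.98 = 506 N.

F ≈ 506 N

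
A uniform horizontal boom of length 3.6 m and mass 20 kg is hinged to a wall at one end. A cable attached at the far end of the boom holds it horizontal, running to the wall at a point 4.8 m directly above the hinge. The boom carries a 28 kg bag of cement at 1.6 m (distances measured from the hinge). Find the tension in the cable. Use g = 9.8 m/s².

About the hinge:
Beam weight: 20 × 9.8 = 196 N down at 1.8 m → arm 1.8 m, τ = 196 × 1.8 = 352.8 N·m clockwise.
Bag of cement: 28 × 9.8 = 274.4 N down at 1.6 m → arm 1.6 m, τ = 274.4 × 1.6 = 439 N·m clockwise.
Total clockwise load moment = 791.8 N·m.
The cable tension T acts at 3.6 m; only its component perpendicular to the boom, T sinθ, produces torque. sinθ = h/√(h²+d²) = 4.8/√(4.8²+3.6²) = 0.8.
For rotational equilibrium, T × 3.6 × 0.8 = 791.8, so T = 791.8 / 2.88 = 275 N.

T ≈ 275 N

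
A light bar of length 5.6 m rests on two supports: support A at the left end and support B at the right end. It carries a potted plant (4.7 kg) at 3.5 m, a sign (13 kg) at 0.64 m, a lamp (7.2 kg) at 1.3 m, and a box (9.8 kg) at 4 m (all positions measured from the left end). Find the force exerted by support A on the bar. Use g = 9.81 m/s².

Sum moments about support B (its reaction then has zero moment arm).
Potted plant: 4.7 × 9.81 = 46.11 N down at 3.5 m → arm 2.1 m, τ = 46.11 × 2.1 = 96.83 N·m counterclockwise.
Sign: 13 × 9.81 = 127.5 N down at 0.64 m → arm 4.96 m, τ = 127.5 × 4.96 = 632.4 N·m counterclockwise.
Lamp: 7.2 × 9.81 = 70.63 N down at 1.3 m → arm 4.3 m, τ = 70.63 × 4.3 = 303.7 N·m counterclockwise.
Box: 9.8 × 9.81 = 96.14 N down at 4 m → arm 1.6 m, τ = 96.14 × 1.6 = 153.8 N·m counterclockwise.
Net load moment about support B = 1187 N·m counterclockwise.
Reaction R at support A is upward at 0 m, arm 5.6 m → moment R × 5.6 clockwise.
Setting net torque to zero: R × 5.6 = 1187 → R = 212 N.

R_A ≈ 212 N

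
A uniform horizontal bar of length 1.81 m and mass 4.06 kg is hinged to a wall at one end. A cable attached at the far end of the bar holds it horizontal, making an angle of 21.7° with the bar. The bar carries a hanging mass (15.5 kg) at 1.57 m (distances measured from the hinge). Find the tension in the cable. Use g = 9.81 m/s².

Sum moments about the hinge (the unknown hinge reaction has zero arm there).
Beam weight: 4.06 × 9.81 = 39.83 N down at 0.905 m → arm 0.905 m, τ = 39.83 × 0.905 = 36.05 N·m clockwise.
Hanging mass: 15.5 × 9.81 = 152.1 N down at 1.57 m → arm 1.57 m, τ = 152.1 × 1.57 = 238.8 N·m clockwise.
Total clockwise load moment = 274.9 N·m.
The cable tension T acts at 1.81 m; only its component perpendicular to the bar, T sinθ, produces torque. sin 21.7° = 0.3697.
Στ = 0 ⇒ T × 1.81 × 0.3697 = 274.9 ⇒ T = 274.9 / 0.6692 = 411 N.

T ≈ 411 N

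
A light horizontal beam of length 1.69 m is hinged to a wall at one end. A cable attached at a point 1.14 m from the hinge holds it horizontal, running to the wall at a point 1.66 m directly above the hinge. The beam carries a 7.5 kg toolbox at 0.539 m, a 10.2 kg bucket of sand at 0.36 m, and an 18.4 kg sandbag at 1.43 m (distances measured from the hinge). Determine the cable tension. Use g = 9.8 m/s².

T ≈ 355 N

About the hinge:
Toolbox: 7.5 × 9.8 = 73.5 N down at 0.539 m → arm 0.539 m, τ = 73.5 × 0.539 = 39.62 N·m clockwise.
Bucket of sand: 10.2 × 9.8 = 99.96 N down at 0.36 m → arm 0.36 m, τ = 99.96 × 0.36 = 35.99 N·m clockwise.
Sandbag: 18.4 × 9.8 = 180.3 N down at 1.43 m → arm 1.43 m, τ = 180.3 × 1.43 = 257.8 N·m clockwise.
Total clockwise load moment = 333.4 N·m.
The cable tension T acts at 1.14 m; only its component perpendicular to the beam, T sinθ, produces torque. sinθ = h/√(h²+d²) = 1.66/√(1.66²+1.14²) = 0.8243.
Στ = 0 ⇒ T × 1.14 × 0.8243 = 333.4 ⇒ T = 333.4 / 0.9397 = 355 N.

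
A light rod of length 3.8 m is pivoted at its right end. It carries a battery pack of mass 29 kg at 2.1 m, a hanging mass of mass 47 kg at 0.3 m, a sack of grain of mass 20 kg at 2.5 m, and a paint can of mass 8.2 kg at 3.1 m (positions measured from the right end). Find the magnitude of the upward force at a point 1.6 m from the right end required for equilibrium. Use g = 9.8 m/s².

F ≈ 921 N

About the right end:
Battery pack: 29 × 9.8 = 284.2 N down at 2.1 m → arm 2.1 m, τ = 284.2 × 2.1 = 596.8 N·m counterclockwise.
Hanging mass: 47 × 9.8 = 460.6 N down at 0.3 m → arm 0.3 m, τ = 460.6 × 0.3 = 138.2 N·m counterclockwise.
Sack of grain: 20 × 9.8 = 196 N down at 2.5 m → arm 2.5 m, τ = 196 × 2.5 = 490 N·m counterclockwise.
Paint can: 8.2 × 9.8 = 80.36 N down at 3.1 m → arm 3.1 m, τ = 80.36 × 3.1 = 249.1 N·m counterclockwise.
Net moment of the loads = 1474 N·m counterclockwise.
The upward force F acts at a point 1.6 m from the right end, arm 1.6 m, giving F × 1.6 clockwise.
Setting net torque to zero: F × 1.6 = 1474 → F = 1474 / 1.6 = 921 N.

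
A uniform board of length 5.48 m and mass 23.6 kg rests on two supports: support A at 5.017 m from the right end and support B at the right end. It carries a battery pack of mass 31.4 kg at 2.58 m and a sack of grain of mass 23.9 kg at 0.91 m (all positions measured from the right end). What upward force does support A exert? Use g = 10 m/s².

R_A ≈ 334 N

Taking torques about support B:
Beam weight: 23.6 × 10 = 236 N down at 2.74 m → arm 2.74 m, τ = 236 × 2.74 = 646.6 N·m counterclockwise.
Battery pack: 31.4 × 10 = 314 N down at 2.58 m → arm 2.58 m, τ = 314 × 2.58 = 810.1 N·m counterclockwise.
Sack of grain: 23.9 × 10 = 239 N down at 0.91 m → arm 0.91 m, τ = 239 × 0.91 = 217.5 N·m counterclockwise.
Net load moment about support B = 1674 N·m counterclockwise.
Reaction R at support A is upward at 5.017 m, arm 5.017 m → moment R × 5.017 clockwise.
Balancing moments: R × 5.017 = 1674, giving R = 334 N.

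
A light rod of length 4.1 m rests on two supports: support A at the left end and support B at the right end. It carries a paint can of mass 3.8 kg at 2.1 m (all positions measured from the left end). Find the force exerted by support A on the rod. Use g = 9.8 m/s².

Sum moments about support B (its reaction then has zero moment arm).
Paint can: 3.8 × 9.8 = 37.24 N down at 2.1 m → arm 2 m, τ = 37.24 × 2 = 74.48 N·m counterclockwise.
Net load moment about support B = 74.48 N·m counterclockwise.
Reaction R at support A is upward at 0 m, arm 4.1 m → moment R × 4.1 clockwise.
Setting net torque to zero: R × 4.1 = 74.48 → R = 18.2 N.

R_A ≈ 18.2 N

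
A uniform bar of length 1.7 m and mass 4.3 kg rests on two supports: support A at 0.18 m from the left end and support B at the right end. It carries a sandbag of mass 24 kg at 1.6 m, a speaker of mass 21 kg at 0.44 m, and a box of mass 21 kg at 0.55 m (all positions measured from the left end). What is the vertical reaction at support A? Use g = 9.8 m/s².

R_A ≈ 365 N

About support B:
Beam weight: 4.3 × 9.8 = 42.14 N down at 0.85 m → arm 0.85 m, τ = 42.14 × 0.85 = 35.82 N·m counterclockwise.
Sandbag: 24 × 9.8 = 235.2 N down at 1.6 m → arm 0.1 m, τ = 235.2 × 0.1 = 23.52 N·m counterclockwise.
Speaker: 21 × 9.8 = 205.8 N down at 0.44 m → arm 1.26 m, τ = 205.8 × 1.26 = 259.3 N·m counterclockwise.
Box: 21 × 9.8 = 205.8 N down at 0.55 m → arm 1.15 m, τ = 205.8 × 1.15 = 236.7 N·m counterclockwise.
Net load moment about support B = 555.3 N·m counterclockwise.
Reaction R at support A is upward at 0.18 m, arm 1.52 m → moment R × 1.52 clockwise.
Balancing moments: R × 1.52 = 555.3, giving R = 365 N.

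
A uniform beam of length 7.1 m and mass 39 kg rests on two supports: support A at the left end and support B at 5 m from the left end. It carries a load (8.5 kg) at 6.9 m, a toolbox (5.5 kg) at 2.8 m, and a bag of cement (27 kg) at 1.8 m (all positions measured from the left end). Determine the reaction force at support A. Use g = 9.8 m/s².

Choose support B as the axis so its reaction then has zero moment arm.
Beam weight: 39 × 9.8 = 382.2 N down at 3.55 m → arm 1.45 m, τ = 382.2 × 1.45 = 554.2 N·m counterclockwise.
Load: 8.5 × 9.8 = 83.3 N down at 6.9 m → arm 1.9 m, τ = 83.3 × 1.9 = 158.3 N·m clockwise.
Toolbox: 5.5 × 9.8 = 53.9 N down at 2.8 m → arm 2.2 m, τ = 53.9 × 2.2 = 118.6 N·m counterclockwise.
Bag of cement: 27 × 9.8 = 264.6 N down at 1.8 m → arm 3.2 m, τ = 264.6 × 3.2 = 846.7 N·m counterclockwise.
Net load moment about support B = 1361 N·m counterclockwise.
Reaction R at support A is upward at 0 m, arm 5 m → moment R × 5 clockwise.
For rotational equilibrium, R × 5 = 1361, so R = 272 N.

R_A ≈ 272 N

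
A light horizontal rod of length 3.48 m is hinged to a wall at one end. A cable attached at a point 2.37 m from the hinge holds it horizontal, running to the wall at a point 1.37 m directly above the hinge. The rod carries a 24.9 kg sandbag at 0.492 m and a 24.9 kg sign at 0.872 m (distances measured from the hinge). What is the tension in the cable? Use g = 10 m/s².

Choose the hinge as the axis so the unknown hinge reaction has zero arm there.
Sandbag: 24.9 × 10 = 249 N down at 0.492 m → arm 0.492 m, τ = 249 × 0.492 = 122.5 N·m clockwise.
Sign: 24.9 × 10 = 249 N down at 0.872 m → arm 0.872 m, τ = 249 × 0.872 = 217.1 N·m clockwise.
Total clockwise load moment = 339.6 N·m.
The cable tension T acts at 2.37 m; only its component perpendicular to the rod, T sinθ, produces torque. sinθ = h/√(h²+d²) = 1.37/√(1.37²+2.37²) = 0.5005.
For rotational equilibrium, T × 2.37 × 0.5005 = 339.6, so T = 339.6 / 1.186 = 286 N.

T ≈ 286 N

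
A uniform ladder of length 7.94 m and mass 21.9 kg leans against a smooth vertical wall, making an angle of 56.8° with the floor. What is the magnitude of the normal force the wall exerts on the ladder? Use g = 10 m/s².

Choose the foot of the ladder as the axis so the floor normal and friction both act there and drop out.
Ladder weight 21.9×10 = 219 N acts at 3.97 m along the ladder; its horizontal arm is 3.97·cos56.8° = 2.174 m → τ = 476.1 N·m clockwise.
Wall normal N acts horizontally at the top; its moment arm is the height L sinθ = 7.94·sin56.8° = 6.644 m, counterclockwise.
Στ = 0 ⇒ N × 6.644 = 476.1 ⇒ N = 71.7 N.

N_wall ≈ 71.7 N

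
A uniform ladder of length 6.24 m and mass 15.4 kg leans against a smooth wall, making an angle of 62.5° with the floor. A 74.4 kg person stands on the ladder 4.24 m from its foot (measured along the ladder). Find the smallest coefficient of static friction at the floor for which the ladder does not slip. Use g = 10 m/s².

Take moments about the foot of the ladder.
Ladder weight 15.4×10 = 154 N acts at 3.12 m along the ladder; its horizontal arm is 3.12·cos62.5° = 1.441 m → τ = 221.9 N·m clockwise.
Person: 74.4×10 = 744 N at 4.24 m → arm 1.958 m → τ = 1457 N·m clockwise.
Wall normal N acts horizontally at the top; its moment arm is the height L sinθ = 6.24·sin62.5° = 5.535 m, counterclockwise.
Balancing moments: N × 5.535 = 1679, giving N = 303.3 N.
ΣFx = 0 ⇒ f = N_wall = 303.3 N. ΣFy = 0 ⇒ N_floor = 898 N.
μ_min = f / N_floor = 303.3 / 898 = 0.338.

μ_min ≈ 0.338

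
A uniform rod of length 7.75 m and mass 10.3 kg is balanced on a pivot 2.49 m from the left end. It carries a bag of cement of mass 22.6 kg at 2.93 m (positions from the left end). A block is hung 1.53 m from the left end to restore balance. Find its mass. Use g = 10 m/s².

About the pivot (at 2.49 m from the left end):
Beam weight: 10.3 × 10 = 103 N down at 3.875 m → arm 1.385 m, τ = 103 × 1.385 = 142.7 N·m clockwise.
Bag of cement: 22.6 × 10 = 226 N down at 2.93 m → arm 0.44 m, τ = 226 × 0.44 = 99.44 N·m clockwise.
Net moment of known loads = 242.1 N·m clockwise.
An unknown mass m at 1.53 m has arm 0.96 m; its moment is m·g·0.96 counterclockwise.
Στ = 0 ⇒ m × 10 × 0.96 = 242.1 ⇒ m = 242.1 / (10 × 0.96) = 25.2 kg.

m ≈ 25.2 kg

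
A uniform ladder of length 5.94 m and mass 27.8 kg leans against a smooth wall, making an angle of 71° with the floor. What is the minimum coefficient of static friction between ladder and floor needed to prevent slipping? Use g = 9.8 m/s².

Taking torques about the foot of the ladder:
Ladder weight 27.8×9.8 = 272.4 N acts at 2.97 m along the ladder; its horizontal arm is 2.97·cos71° = 0.9669 m → τ = 263.4 N·m clockwise.
Wall normal N acts horizontally at the top; its moment arm is the height L sinθ = 5.94·sin71° = 5.616 m, counterclockwise.
For rotational equilibrium, N × 5.616 = 263.4, so N = 46.9 N.
ΣFx = 0 ⇒ f = N_wall = 46.9 N. ΣFy = 0 ⇒ N_floor = 272.4 N.
μ_min = f / N_floor = 46.9 / 272.4 = 0.172.

μ_min ≈ 0.172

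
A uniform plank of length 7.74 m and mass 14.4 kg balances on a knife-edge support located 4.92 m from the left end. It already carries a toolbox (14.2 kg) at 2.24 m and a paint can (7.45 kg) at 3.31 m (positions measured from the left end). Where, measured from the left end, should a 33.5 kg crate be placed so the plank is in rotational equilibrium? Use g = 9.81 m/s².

x ≈ 6.87 m from the left end

About the knife-edge support (at 4.92 m from the left end):
Beam weight: 14.4 × 9.81 = 141.3 N down at 3.87 m → arm 1.05 m, τ = 141.3 × 1.05 = 148.4 N·m counterclockwise.
Toolbox: 14.2 × 9.81 = 139.3 N down at 2.24 m → arm 2.68 m, τ = 139.3 × 2.68 = 373.3 N·m counterclockwise.
Paint can: 7.45 × 9.81 = 73.08 N down at 3.31 m → arm 1.61 m, τ = 73.08 × 1.61 = 117.7 N·m counterclockwise.
Net moment of existing loads = 639.4 N·m counterclockwise.
The crate weighs 33.5 × 9.81 = 328.6 N and must supply an equal clockwise moment, so its lever arm about the knife-edge support is 639.4 / 328.6 = 1.95 m.
That puts it at 4.92 + 1.95 = 6.87 m from the left end.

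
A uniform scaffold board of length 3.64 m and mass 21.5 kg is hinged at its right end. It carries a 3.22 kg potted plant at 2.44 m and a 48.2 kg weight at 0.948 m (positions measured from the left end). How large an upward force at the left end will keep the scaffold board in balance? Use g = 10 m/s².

F ≈ 475 N

Sum moments about the right end (the unknown pivot reaction has zero arm there).
Beam weight: 21.5 × 10 = 215 N down at 1.82 m → arm 1.82 m, τ = 215 × 1.82 = 391.3 N·m counterclockwise.
Potted plant: 3.22 × 10 = 32.2 N down at 2.44 m → arm 1.2 m, τ = 32.2 × 1.2 = 38.64 N·m counterclockwise.
Weight: 48.2 × 10 = 482 N down at 0.948 m → arm 2.692 m, τ = 482 × 2.692 = 1298 N·m counterclockwise.
Net moment of the loads = 1728 N·m counterclockwise.
The upward force F acts at the left end, arm 3.64 m, giving F × 3.64 clockwise.
For rotational equilibrium, F × 3.64 = 1728, so F = 1728 / 3.64 = 475 N.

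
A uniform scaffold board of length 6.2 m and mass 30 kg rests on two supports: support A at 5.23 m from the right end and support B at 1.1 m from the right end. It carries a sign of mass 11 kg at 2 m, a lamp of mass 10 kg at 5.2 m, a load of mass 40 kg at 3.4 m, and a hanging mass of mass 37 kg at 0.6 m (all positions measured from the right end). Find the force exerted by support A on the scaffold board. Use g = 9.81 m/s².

R_A ≈ 438 N

About support B:
Beam weight: 30 × 9.81 = 294.3 N down at 3.1 m → arm 2 m, τ = 294.3 × 2 = 588.6 N·m counterclockwise.
Sign: 11 × 9.81 = 107.9 N down at 2 m → arm 0.9 m, τ = 107.9 × 0.9 = 97.11 N·m counterclockwise.
Lamp: 10 × 9.81 = 98.1 N down at 5.2 m → arm 4.1 m, τ = 98.1 × 4.1 = 402.2 N·m counterclockwise.
Load: 40 × 9.81 = 392.4 N down at 3.4 m → arm 2.3 m, τ = 392.4 × 2.3 = 902.5 N·m counterclockwise.
Hanging mass: 37 × 9.81 = 363 N down at 0.6 m → arm 0.5 m, τ = 363 × 0.5 = 181.5 N·m clockwise.
Net load moment about support B = 1809 N·m counterclockwise.
Reaction R at support A is upward at 5.23 m, arm 4.13 m → moment R × 4.13 clockwise.
For rotational equilibrium, R × 4.13 = 1809, so R = 438 N.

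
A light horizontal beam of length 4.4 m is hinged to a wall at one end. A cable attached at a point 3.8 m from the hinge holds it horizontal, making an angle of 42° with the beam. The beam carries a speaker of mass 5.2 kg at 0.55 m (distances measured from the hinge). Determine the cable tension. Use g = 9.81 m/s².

Taking torques about the hinge:
Speaker: 5.2 × 9.81 = 51.01 N down at 0.55 m → arm 0.55 m, τ = 51.01 × 0.55 = 28.06 N·m clockwise.
Total clockwise load moment = 28.06 N·m.
The cable tension T acts at 3.8 m; only its component perpendicular to the beam, T sinθ, produces torque. sin 42° = 0.6691.
Setting net torque to zero: T × 3.8 × 0.6691 = 28.06 → T = 28.06 / 2.543 = 11 N.

T ≈ 11 N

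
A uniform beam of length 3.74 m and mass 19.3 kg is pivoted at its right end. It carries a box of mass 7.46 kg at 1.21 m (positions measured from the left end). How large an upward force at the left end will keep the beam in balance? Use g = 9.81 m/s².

F ≈ 144 N

Take moments about the right end.
Beam weight: 19.3 × 9.81 = 189.3 N down at 1.87 m → arm 1.87 m, τ = 189.3 × 1.87 = 354 N·m counterclockwise.
Box: 7.46 × 9.81 = 73.18 N down at 1.21 m → arm 2.53 m, τ = 73.18 × 2.53 = 185.1 N·m counterclockwise.
Net moment of the loads = 539.1 N·m counterclockwise.
The upward force F acts at the left end, arm 3.74 m, giving F × 3.74 clockwise.
Στ = 0 ⇒ F × 3.74 = 539.1 ⇒ F = 539.1 / 3.74 = 144 N.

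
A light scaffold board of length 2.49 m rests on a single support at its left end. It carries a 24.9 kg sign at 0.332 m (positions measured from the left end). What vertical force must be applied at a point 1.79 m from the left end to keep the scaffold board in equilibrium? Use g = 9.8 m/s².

F ≈ 45.3 N

Choose the left end as the axis so the unknown pivot reaction has zero arm there.
Sign: 24.9 × 9.8 = 244 N down at 0.332 m → arm 0.332 m, τ = 244 × 0.332 = 81.01 N·m clockwise.
Net moment of the loads = 81.01 N·m clockwise.
The upward force F acts at a point 1.79 m from the left end, arm 1.79 m, giving F × 1.79 counterclockwise.
Setting net torque to zero: F × 1.79 = 81.01 → F = 81.01 / 1.79 = 45.3 N.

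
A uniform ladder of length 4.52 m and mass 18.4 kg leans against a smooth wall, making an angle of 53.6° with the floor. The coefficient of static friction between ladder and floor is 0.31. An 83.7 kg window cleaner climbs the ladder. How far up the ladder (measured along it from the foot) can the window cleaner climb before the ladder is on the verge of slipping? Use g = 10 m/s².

d ≈ 1.82 m

Sum moments about the foot of the ladder (the floor normal and friction both act there and drop out).
Ladder weight 18.4×10 = 184 N acts at 2.26 m along the ladder; its horizontal arm is 2.26·cos53.6° = 1.341 m → τ = 246.7 N·m clockwise.
Window cleaner weight 83.7×10 = 837 N at distance d → arm d·cos53.6° → τ = 837·d·0.5934 clockwise.
Wall normal N at the top has arm L sinθ = 3.638 m counterclockwise, so Στ = 0 gives N·3.638 = 246.7 + 496.7·d.
ΣFy = 0 ⇒ N_floor = 1021 N, so the maximum friction is μ_s·N_floor = 0.31×1021 = 316.5 N. ΣFx = 0 ⇒ N_wall = f, so at the slipping point N = 316.5 N.
Substituting: 316.5×3.638 = 246.7 + 496.7·d ⇒ d = (1151 − 246.7) / 496.7 = 1.82 m.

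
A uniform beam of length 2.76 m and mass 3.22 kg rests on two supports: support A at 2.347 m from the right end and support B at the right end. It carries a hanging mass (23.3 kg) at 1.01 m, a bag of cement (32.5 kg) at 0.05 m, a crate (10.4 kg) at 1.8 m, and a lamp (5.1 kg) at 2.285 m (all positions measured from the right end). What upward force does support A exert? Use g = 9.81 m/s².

About support B:
Beam weight: 3.22 × 9.81 = 31.59 N down at 1.38 m → arm 1.38 m, τ = 31.59 × 1.38 = 43.59 N·m counterclockwise.
Hanging mass: 23.3 × 9.81 = 228.6 N down at 1.01 m → arm 1.01 m, τ = 228.6 × 1.01 = 230.9 N·m counterclockwise.
Bag of cement: 32.5 × 9.81 = 318.8 N down at 0.05 m → arm 0.05 m, τ = 318.8 × 0.05 = 15.94 N·m counterclockwise.
Crate: 10.4 × 9.81 = 102 N down at 1.8 m → arm 1.8 m, τ = 102 × 1.8 = 183.6 N·m counterclockwise.
Lamp: 5.1 × 9.81 = 50.03 N down at 2.285 m → arm 2.285 m, τ = 50.03 × 2.285 = 114.3 N·m counterclockwise.
Net load moment about support B = 588.3 N·m counterclockwise.
Reaction R at support A is upward at 2.347 m, arm 2.347 m → moment R × 2.347 clockwise.
Setting net torque to zero: R × 2.347 = 588.3 → R = 251 N.

R_A ≈ 251 N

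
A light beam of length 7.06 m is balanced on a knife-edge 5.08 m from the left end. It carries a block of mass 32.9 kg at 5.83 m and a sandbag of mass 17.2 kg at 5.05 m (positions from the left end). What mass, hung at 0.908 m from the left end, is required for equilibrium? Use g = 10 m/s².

Choose the knife-edge (at 5.08 m from the left end) as the axis so the support reaction has zero arm there.
Block: 32.9 × 10 = 329 N down at 5.83 m → arm 0.75 m, τ = 329 × 0.75 = 246.8 N·m clockwise.
Sandbag: 17.2 × 10 = 172 N down at 5.05 m → arm 0.03 m, τ = 172 × 0.03 = 5.16 N·m counterclockwise.
Net moment of known loads = 241.6 N·m clockwise.
An unknown mass m at 0.908 m has arm 4.172 m; its moment is m·g·4.172 counterclockwise.
Balancing moments: m × 10 × 4.172 = 241.6, giving m = 241.6 / (10 × 4.172) = 5.79 kg.

m ≈ 5.79 kg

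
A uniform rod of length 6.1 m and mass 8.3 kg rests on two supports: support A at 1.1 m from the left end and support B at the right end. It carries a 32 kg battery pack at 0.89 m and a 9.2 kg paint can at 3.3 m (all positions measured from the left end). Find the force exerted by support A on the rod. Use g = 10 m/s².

About support B:
Beam weight: 8.3 × 10 = 83 N down at 3.05 m → arm 3.05 m, τ = 83 × 3.05 = 253.1 N·m counterclockwise.
Battery pack: 32 × 10 = 320 N down at 0.89 m → arm 5.21 m, τ = 320 × 5.21 = 1667 N·m counterclockwise.
Paint can: 9.2 × 10 = 92 N down at 3.3 m → arm 2.8 m, τ = 92 × 2.8 = 257.6 N·m counterclockwise.
Net load moment about support B = 2178 N·m counterclockwise.
Reaction R at support A is upward at 1.1 m, arm 5 m → moment R × 5 clockwise.
For rotational equilibrium, R × 5 = 2178, so R = 436 N.

R_A ≈ 436 N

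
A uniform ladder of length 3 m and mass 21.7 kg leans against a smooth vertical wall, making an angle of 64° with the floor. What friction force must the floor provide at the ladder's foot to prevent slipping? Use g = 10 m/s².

f ≈ 52.9 N

About the foot of the ladder:
Ladder weight 21.7×10 = 217 N acts at 1.5 m along the ladder; its horizontal arm is 1.5·cos64° = 0.6576 m → τ = 142.7 N·m clockwise.
Wall normal N acts horizontally at the top; its moment arm is the height L sinθ = 3·sin64° = 2.696 m, counterclockwise.
Balancing moments: N × 2.696 = 142.7, giving N = 52.9 N.
ΣFx = 0: friction at the foot balances the wall's push, so f = N_wall = 52.9 N.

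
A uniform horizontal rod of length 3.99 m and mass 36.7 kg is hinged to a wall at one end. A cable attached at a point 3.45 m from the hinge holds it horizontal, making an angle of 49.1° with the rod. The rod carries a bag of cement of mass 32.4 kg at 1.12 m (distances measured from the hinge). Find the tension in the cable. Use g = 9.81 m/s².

Choose the hinge as the axis so the unknown hinge reaction has zero arm there.
Beam weight: 36.7 × 9.81 = 360 N down at 1.995 m → arm 1.995 m, τ = 360 × 1.995 = 718.2 N·m clockwise.
Bag of cement: 32.4 × 9.81 = 317.8 N down at 1.12 m → arm 1.12 m, τ = 317.8 × 1.12 = 355.9 N·m clockwise.
Total clockwise load moment = 1074 N·m.
The cable tension T acts at 3.45 m; only its component perpendicular to the rod, T sinθ, produces torque. sin 49.1° = 0.7559.
Στ = 0 ⇒ T × 3.45 × 0.7559 = 1074 ⇒ T = 1074 / 2.608 = 412 N.

T ≈ 412 N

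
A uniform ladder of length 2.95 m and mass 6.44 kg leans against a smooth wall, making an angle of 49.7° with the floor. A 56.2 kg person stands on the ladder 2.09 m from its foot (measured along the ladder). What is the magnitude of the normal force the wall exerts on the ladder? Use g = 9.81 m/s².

N_wall ≈ 358 N

Take moments about the foot of the ladder.
Ladder weight 6.44×9.81 = 63.18 N acts at 1.475 m along the ladder; its horizontal arm is 1.475·cos49.7° = 0.954 m → τ = 60.27 N·m clockwise.
Person: 56.2×9.81 = 551.3 N at 2.09 m → arm 1.352 m → τ = 745.4 N·m clockwise.
Wall normal N acts horizontally at the top; its moment arm is the height L sinθ = 2.95·sin49.7° = 2.25 m, counterclockwise.
Balancing moments: N × 2.25 = 805.7, giving N = 358 N.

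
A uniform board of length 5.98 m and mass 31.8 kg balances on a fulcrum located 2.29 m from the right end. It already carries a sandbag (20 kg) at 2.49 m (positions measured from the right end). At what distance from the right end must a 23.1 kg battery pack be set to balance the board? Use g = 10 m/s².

x ≈ 1.15 m from the right end

Sum moments about the fulcrum (at 2.29 m from the right end) (the support reaction has zero arm there).
Beam weight: 31.8 × 10 = 318 N down at 2.99 m → arm 0.7 m, τ = 318 × 0.7 = 222.6 N·m counterclockwise.
Sandbag: 20 × 10 = 200 N down at 2.49 m → arm 0.2 m, τ = 200 × 0.2 = 40 N·m counterclockwise.
Net moment of existing loads = 262.6 N·m counterclockwise.
The battery pack weighs 23.1 × 10 = 231 N and must supply an equal clockwise moment, so its lever arm about the fulcrum is 262.6 / 231 = 1.14 m.
That puts it at 2.29 − 1.14 = 1.15 m from the right end.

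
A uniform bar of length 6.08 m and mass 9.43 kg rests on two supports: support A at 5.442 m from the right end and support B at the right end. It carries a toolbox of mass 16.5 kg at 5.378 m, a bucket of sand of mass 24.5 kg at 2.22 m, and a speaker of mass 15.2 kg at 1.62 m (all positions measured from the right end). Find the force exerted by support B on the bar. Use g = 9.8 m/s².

R_B ≈ 289 N

Taking torques about support A:
Beam weight: 9.43 × 9.8 = 92.41 N down at 3.04 m → arm 2.402 m, τ = 92.41 × 2.402 = 222 N·m clockwise.
Toolbox: 16.5 × 9.8 = 161.7 N down at 5.378 m → arm 0.064 m, τ = 161.7 × 0.064 = 10.35 N·m clockwise.
Bucket of sand: 24.5 × 9.8 = 240.1 N down at 2.22 m → arm 3.222 m, τ = 240.1 × 3.222 = 773.6 N·m clockwise.
Speaker: 15.2 × 9.8 = 149 N down at 1.62 m → arm 3.822 m, τ = 149 × 3.822 = 569.5 N·m clockwise.
Net load moment about support A = 1575 N·m clockwise.
Reaction R at support B is upward at 0 m, arm 5.442 m → moment R × 5.442 counterclockwise.
For rotational equilibrium, R × 5.442 = 1575, so R = 289 N.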